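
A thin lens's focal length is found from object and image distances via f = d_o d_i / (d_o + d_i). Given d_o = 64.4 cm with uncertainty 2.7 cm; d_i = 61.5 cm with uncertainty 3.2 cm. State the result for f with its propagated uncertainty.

31.5 ± 1.06 cm

∂f/∂d_o = (d_i/(d_o+d_i))² = 0.239;  ∂f/∂d_i = (d_o/(d_o+d_i))² = 0.262
δf = √((∂f/∂d_o · δd_o)² + (∂f/∂d_i · δd_i)²) = √(0.415 + 0.701) = 1.06 cm
f = 31.5 cm.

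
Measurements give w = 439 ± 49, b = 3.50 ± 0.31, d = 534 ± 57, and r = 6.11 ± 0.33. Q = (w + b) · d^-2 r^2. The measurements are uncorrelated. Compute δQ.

0.0153

Let u = w + b = 442. δu = √(δw² + δb²) = √(2400 + 0.0961) = 49.0, so δu/u = 0.111.
Q is then a monomial in u, d, r:
δQ/Q = √((δu/u)² + (-2·δd/d)² + (2·δr/r)²) = √(0.0123 + 0.0456 + 0.0117) = 0.264
Q = 0.0579, so δQ = 0.264 × 0.0579 = 0.0153.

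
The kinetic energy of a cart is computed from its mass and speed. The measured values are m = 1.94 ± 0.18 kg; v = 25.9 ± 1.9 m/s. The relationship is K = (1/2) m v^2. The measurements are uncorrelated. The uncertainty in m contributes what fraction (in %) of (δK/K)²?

(δK/K)² = (1·δm/m)² + (2·δv/v)²
  m term: (1×0.0928)² = 0.00861
  v term: (2×0.0734)² = 0.0215
Total = 0.0301. Share from m = 0.00861/0.0301 = 0.286.

28.6%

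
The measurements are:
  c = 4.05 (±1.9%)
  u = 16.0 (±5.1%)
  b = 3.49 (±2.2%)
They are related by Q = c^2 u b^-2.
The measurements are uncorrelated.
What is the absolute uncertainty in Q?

Since Q is a product/quotient, work with relative uncertainties:
  (2·δc/c)² = (2×0.0190)² = 0.00144;  (1·δu/u)² = (1×0.0510)² = 0.00260;  (-2·δb/b)² = (-2×0.0220)² = 0.00194
δQ/Q = √(0.00598) = 0.0773
Q = 21.5, so δQ = 0.0773 × 21.5 = 1.67.

1.67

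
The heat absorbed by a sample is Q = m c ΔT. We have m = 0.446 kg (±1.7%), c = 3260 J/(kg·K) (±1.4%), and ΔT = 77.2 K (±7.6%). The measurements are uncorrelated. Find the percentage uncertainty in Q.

7.91%

Products/powers → add relative errors in quadrature, weighted by exponent:
  (1·δm/m)² = (1×0.0170)² = 0.000289;  (1·δc/c)² = (1×0.0140)² = 0.000196;  (1·δΔT/ΔT)² = (1×0.0760)² = 0.00578
δQ/Q = √(0.00626) = 0.0791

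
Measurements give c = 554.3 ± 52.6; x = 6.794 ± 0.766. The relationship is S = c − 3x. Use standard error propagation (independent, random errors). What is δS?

52.7

S is a linear combination, so absolute uncertainties add in quadrature:
  (δc)² = 2770;  (3·δx)² = 5.28
δS = √(2770) = 52.7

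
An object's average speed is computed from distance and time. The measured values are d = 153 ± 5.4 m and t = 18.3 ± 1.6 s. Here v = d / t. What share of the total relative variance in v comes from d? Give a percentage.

(δv/v)² = (1·δd/d)² + (-1·δt/t)²
  d term: (1×0.0353)² = 0.00125
  t term: (-1×0.0874)² = 0.00764
Total = 0.00889. Share from d = 0.00125/0.00889 = 0.140.

14.0%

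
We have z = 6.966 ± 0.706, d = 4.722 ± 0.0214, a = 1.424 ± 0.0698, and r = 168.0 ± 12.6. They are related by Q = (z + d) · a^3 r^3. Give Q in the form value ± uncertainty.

(1.600 ± 0.441) × 10^8

Let u = z + d = 11.69. δu = √(δz² + δd²) = √(0.498 + 0.000458) = 0.706, so δu/u = 0.0604.
Q is then a monomial in u, a, r:
δQ/Q = √((δu/u)² + (3·δa/a)² + (3·δr/r)²) = √(0.00365 + 0.0216 + 0.0506) = 0.276
Q = 1.6e+08, so δQ = 0.276 × 1.6e+08 = 4.41e+07.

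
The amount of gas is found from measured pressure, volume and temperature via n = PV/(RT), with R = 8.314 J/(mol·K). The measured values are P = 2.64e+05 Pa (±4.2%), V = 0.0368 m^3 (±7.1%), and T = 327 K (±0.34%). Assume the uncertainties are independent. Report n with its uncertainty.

Since n is a product/quotient, work with relative uncertainties:
  (1·δP/P)² = (1×0.0420)² = 0.00176;  (1·δV/V)² = (1×0.0710)² = 0.00504;  (-1·δT/T)² = (-1×0.00340)² = 1.16e-05
δn/n = √(0.00682) = 0.0826
n = 3.57 mol, so δn = 0.0826 × 3.57 = 0.295 mol.

3.57 ± 0.295 mol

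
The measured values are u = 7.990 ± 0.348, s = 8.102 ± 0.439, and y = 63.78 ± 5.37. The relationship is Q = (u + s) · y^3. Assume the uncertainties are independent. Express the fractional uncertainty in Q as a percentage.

Let w = u + s = 16.09. δw = √(δu² + δs²) = √(0.121 + 0.193) = 0.560, so δw/w = 0.0348.
Q is then a monomial in w, y:
δQ/Q = √((δw/w)² + (3·δy/y)²) = √(0.00121 + 0.0638) = 0.255

25.5%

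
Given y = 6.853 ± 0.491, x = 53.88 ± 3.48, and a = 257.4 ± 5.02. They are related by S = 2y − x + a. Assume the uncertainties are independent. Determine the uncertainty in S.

6.19

Absolute uncertainties add in quadrature for a linear combination:
  (2·δy)² = 0.964;  (δx)² = 12.1;  (δa)² = 25.2
δS = √(38.3) = 6.19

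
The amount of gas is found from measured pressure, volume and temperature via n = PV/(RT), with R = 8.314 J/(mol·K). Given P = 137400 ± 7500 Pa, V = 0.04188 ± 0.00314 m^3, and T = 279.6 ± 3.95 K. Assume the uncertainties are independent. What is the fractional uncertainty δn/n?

n is a product of powers, so relative uncertainties combine in quadrature:
  (1·δP/P)² = (1×0.0546)² = 0.00298;  (1·δV/V)² = (1×0.0750)² = 0.00562;  (-1·δT/T)² = (-1×0.0141)² = 0.000200
δn/n = √(0.00880) = 0.0938

0.0938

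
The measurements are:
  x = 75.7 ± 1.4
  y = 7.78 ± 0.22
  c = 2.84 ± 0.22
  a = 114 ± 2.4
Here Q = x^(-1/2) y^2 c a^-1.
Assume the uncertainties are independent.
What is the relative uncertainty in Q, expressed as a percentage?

9.86%

For a monomial Q ∝ x^(-1/2), y^2, c, a^-1, fractional errors add in quadrature:
  (−½·δx/x)² = (-0.5×0.0185)² = 8.55e-05;  (2·δy/y)² = (2×0.0283)² = 0.00320;  (1·δc/c)² = (1×0.0775)² = 0.00600;  (-1·δa/a)² = (-1×0.0211)² = 0.000443
δQ/Q = √(0.00973) = 0.0986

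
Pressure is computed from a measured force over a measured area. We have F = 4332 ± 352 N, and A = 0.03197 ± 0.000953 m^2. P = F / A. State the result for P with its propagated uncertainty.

135500 ± 11700 Pa

P is a product of powers, so relative uncertainties combine in quadrature:
  (1·δF/F)² = (1×0.0813)² = 0.00660;  (-1·δA/A)² = (-1×0.0298)² = 0.000889
δP/P = √(0.00749) = 0.0866
P = 135500 Pa, so δP = 0.0866 × 135500 = 11700 Pa.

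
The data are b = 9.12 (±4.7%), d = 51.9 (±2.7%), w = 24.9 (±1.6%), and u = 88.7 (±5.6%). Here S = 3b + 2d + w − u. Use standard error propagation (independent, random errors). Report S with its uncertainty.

Absolute uncertainties add in quadrature for a linear combination:
  (3·δb)² = 1.65;  (2·δd)² = 7.85;  (δw)² = 0.159;  (δu)² = 24.7
δS = √(34.3) = 5.86
S = 67.4.

67.4 ± 5.86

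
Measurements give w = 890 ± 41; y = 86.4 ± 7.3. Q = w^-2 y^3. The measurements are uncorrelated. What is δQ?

Products/powers → add relative errors in quadrature, weighted by exponent:
  (-2·δw/w)² = (-2×0.0461)² = 0.00849;  (3·δy/y)² = (3×0.0845)² = 0.0642
δQ/Q = √(0.0727) = 0.270
Q = 0.814, so δQ = 0.270 × 0.814 = 0.220.

0.220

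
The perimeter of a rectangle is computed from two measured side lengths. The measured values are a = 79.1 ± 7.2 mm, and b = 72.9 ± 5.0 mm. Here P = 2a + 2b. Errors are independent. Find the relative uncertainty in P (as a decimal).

0.0577

P is a linear combination, so absolute uncertainties add in quadrature:
  (2·δa)² = 207;  (2·δb)² = 100
δP = √(307) = 17.5 mm
P = 304 mm, so δP/P = 17.5/304 = 0.0577.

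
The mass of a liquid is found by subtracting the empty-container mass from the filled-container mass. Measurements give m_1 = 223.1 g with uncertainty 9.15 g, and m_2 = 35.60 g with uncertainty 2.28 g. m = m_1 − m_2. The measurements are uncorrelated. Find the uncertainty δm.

m is a linear combination, so absolute uncertainties add in quadrature:
  (δm_1)² = 83.7;  (δm_2)² = 5.20
δm = √(88.9) = 9.43 g

9.43 g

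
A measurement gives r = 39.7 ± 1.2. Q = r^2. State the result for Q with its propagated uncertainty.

Q is a product of powers, so relative uncertainties combine in quadrature:
  (2·δr/r)² = (2×0.0302)² = 0.00365
δQ/Q = √(0.00365) = 0.0605
Q = 1580, so δQ = 0.0605 × 1580 = 95.3.

1580 ± 95.3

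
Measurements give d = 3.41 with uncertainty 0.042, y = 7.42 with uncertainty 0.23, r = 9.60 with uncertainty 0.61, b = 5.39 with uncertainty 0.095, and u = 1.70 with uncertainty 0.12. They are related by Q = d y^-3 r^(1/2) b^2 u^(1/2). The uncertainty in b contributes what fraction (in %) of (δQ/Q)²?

(δQ/Q)² = (1·δd/d)² + (-3·δy/y)² + (½·δr/r)² + (2·δb/b)² + (½·δu/u)²
  d term: (1×0.0123)² = 0.000152
  y term: (-3×0.0310)² = 0.00865
  r term: (0.5×0.0635)² = 0.00101
  b term: (2×0.0176)² = 0.00124
  u term: (0.5×0.0706)² = 0.00125
Total = 0.0123. Share from b = 0.00124/0.0123 = 0.101.

10.1%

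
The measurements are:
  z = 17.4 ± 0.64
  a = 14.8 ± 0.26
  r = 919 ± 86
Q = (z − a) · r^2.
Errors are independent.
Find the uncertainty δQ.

7.14e+05

Let u = z − a = 2.60. δu = √(δz² + δa²) = √(0.410 + 0.0676) = 0.691, so δu/u = 0.266.
Q is then a monomial in u, r:
δQ/Q = √((δu/u)² + (2·δr/r)²) = √(0.0706 + 0.0350) = 0.325
Q = 2.2e+06, so δQ = 0.325 × 2.2e+06 = 7.14e+05.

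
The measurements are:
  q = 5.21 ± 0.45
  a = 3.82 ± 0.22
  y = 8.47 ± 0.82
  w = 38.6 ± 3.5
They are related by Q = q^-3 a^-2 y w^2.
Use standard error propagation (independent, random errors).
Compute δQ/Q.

Products/powers → add relative errors in quadrature, weighted by exponent:
  (-3·δq/q)² = (-3×0.0864)² = 0.0671;  (-2·δa/a)² = (-2×0.0576)² = 0.0133;  (1·δy/y)² = (1×0.0968)² = 0.00937;  (2·δw/w)² = (2×0.0907)² = 0.0329
δQ/Q = √(0.123) = 0.350

0.350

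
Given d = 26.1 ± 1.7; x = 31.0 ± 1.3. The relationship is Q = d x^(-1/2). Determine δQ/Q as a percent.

6.84%

Products/powers → add relative errors in quadrature, weighted by exponent:
  (1·δd/d)² = (1×0.0651)² = 0.00424;  (−½·δx/x)² = (-0.5×0.0419)² = 0.000440
δQ/Q = √(0.00468) = 0.0684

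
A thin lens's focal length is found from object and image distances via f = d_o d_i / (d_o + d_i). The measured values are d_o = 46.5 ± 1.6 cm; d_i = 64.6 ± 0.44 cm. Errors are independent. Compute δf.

∂f/∂d_o = (d_i/(d_o+d_i))² = 0.338;  ∂f/∂d_i = (d_o/(d_o+d_i))² = 0.175
δf = √((∂f/∂d_o · δd_o)² + (∂f/∂d_i · δd_i)²) = √(0.293 + 0.00594) = 0.546 cm

0.546 cm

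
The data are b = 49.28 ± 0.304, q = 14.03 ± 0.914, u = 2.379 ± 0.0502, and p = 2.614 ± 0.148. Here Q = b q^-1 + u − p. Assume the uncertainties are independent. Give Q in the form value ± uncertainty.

Let w = b·q^-1 = 3.512. δw/w = √((1·δb/b)² + (-1·δq/q)²) = √(3.81e-05 + 0.00424) = 0.0654, so δw = 0.230.
Q = w + u − p: δQ = √(δw² + δu² + δp²) = √(0.0528 + 0.00252 + 0.0219) = 0.278
Q = 3.277.

3.277 ± 0.278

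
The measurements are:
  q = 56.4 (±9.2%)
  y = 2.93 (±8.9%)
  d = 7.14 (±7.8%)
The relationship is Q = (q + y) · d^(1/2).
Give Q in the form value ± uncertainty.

Let u = q + y = 59.3. δu = √(δq² + δy²) = √(26.9 + 0.0680) = 5.20, so δu/u = 0.0876.
Q is then a monomial in u, d:
δQ/Q = √((δu/u)² + (½·δd/d)²) = √(0.00767 + 0.00152) = 0.0959
Q = 159, so δQ = 0.0959 × 159 = 15.2.

159 ± 15.2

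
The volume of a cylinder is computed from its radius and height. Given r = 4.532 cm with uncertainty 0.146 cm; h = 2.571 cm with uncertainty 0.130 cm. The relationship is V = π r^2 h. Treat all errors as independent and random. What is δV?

Each factor contributes (exponent × relative error)² to (δV/V)²:
  (2·δr/r)² = (2×0.0322)² = 0.00415;  (1·δh/h)² = (1×0.0506)² = 0.00256
δV/V = √(0.00671) = 0.0819
V = 165.9 cm^3, so δV = 0.0819 × 165.9 = 13.6 cm^3.

13.6 cm^3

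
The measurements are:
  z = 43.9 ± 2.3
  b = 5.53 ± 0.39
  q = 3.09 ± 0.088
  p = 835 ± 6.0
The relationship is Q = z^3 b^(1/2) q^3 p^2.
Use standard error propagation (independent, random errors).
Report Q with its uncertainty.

For a monomial Q ∝ z^3, b^(1/2), q^3, p^2, fractional errors add in quadrature:
  (3·δz/z)² = (3×0.0524)² = 0.0247;  (½·δb/b)² = (0.5×0.0705)² = 0.00124;  (3·δq/q)² = (3×0.0285)² = 0.00730;  (2·δp/p)² = (2×0.00719)² = 0.000207
δQ/Q = √(0.0335) = 0.183
Q = 4.09e+12, so δQ = 0.183 × 4.09e+12 = 7.49e+11.

(4.09 ± 0.749) × 10^12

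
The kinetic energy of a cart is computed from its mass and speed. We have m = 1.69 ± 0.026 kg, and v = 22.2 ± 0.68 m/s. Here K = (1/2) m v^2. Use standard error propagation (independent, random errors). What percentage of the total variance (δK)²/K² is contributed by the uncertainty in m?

5.93%

(δK/K)² = (1·δm/m)² + (2·δv/v)²
  m term: (1×0.0154)² = 0.000237
  v term: (2×0.0306)² = 0.00375
Total = 0.00399. Share from m = 0.000237/0.00399 = 0.0593.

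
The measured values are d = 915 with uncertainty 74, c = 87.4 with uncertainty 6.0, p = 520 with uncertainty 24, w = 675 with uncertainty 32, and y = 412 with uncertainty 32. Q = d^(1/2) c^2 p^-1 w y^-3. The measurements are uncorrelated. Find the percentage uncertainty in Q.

28.1%

Relative error in a monomial: (δQ/Q)² = Σ (nᵢ · δxᵢ/xᵢ)².
  (½·δd/d)² = (0.5×0.0809)² = 0.00164;  (2·δc/c)² = (2×0.0686)² = 0.0189;  (-1·δp/p)² = (-1×0.0462)² = 0.00213;  (1·δw/w)² = (1×0.0474)² = 0.00225;  (-3·δy/y)² = (-3×0.0777)² = 0.0543
δQ/Q = √(0.0792) = 0.281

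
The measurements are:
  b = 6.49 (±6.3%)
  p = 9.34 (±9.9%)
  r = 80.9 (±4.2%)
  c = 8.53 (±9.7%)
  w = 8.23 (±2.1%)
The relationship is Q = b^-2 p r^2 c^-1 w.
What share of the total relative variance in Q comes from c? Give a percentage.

(δQ/Q)² = (-2·δb/b)² + (1·δp/p)² + (2·δr/r)² + (-1·δc/c)² + (1·δw/w)²
  b term: (-2×0.0630)² = 0.0159
  p term: (1×0.0990)² = 0.00980
  r term: (2×0.0420)² = 0.00706
  c term: (-1×0.0970)² = 0.00941
  w term: (1×0.0210)² = 0.000441
Total = 0.0426. Share from c = 0.00941/0.0426 = 0.221.

22.1%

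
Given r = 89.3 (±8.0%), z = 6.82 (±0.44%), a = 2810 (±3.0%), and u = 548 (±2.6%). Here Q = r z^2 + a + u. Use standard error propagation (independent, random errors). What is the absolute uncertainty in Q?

345

Let p = r·z^2 = 4150. δp/p = √((1·δr/r)² + (2·δz/z)²) = √(0.00640 + 7.74e-05) = 0.0805, so δp = 334.
Q = p + a + u: δQ = √(δp² + δa² + δu²) = √(1.12e+05 + 7110 + 203) = 345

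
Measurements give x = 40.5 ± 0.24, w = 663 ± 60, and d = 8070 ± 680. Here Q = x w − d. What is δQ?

2530

Let p = x·w = 26900. δp/p = √((1·δx/x)² + (1·δw/w)²) = √(3.51e-05 + 0.00819) = 0.0907, so δp = 2440.
Q = p − d: δQ = √(δp² + δd²) = √(5.93e+06 + 4.62e+05) = 2530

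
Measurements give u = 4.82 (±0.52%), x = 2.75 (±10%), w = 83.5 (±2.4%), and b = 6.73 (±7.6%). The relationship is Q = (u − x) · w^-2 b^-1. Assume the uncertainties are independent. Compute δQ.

Let h = u − x = 2.07. δh = √(δu² + δx²) = √(0.000628 + 0.0756) = 0.276, so δh/h = 0.133.
Q is then a monomial in h, w, b:
δQ/Q = √((δh/h)² + (-2·δw/w)² + (-1·δb/b)²) = √(0.0178 + 0.00230 + 0.00578) = 0.161
Q = 4.41e-05, so δQ = 0.161 × 4.41e-05 = 7.1e-06.

7.1e-06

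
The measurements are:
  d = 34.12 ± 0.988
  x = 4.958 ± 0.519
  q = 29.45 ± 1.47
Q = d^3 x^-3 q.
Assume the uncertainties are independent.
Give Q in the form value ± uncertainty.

9598 ± 3160

Relative error in a monomial: (δQ/Q)² = Σ (nᵢ · δxᵢ/xᵢ)².
  (3·δd/d)² = (3×0.0290)² = 0.00755;  (-3·δx/x)² = (-3×0.105)² = 0.0986;  (1·δq/q)² = (1×0.0499)² = 0.00249
δQ/Q = √(0.109) = 0.330
Q = 9598, so δQ = 0.330 × 9598 = 3160.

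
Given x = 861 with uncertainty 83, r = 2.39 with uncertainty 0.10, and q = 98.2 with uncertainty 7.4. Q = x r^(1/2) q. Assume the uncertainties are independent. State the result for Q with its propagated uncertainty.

(1.31 ± 0.162) × 10^5

Each factor contributes (exponent × relative error)² to (δQ/Q)²:
  (1·δx/x)² = (1×0.0964)² = 0.00929;  (½·δr/r)² = (0.5×0.0418)² = 0.000438;  (1·δq/q)² = (1×0.0754)² = 0.00568
δQ/Q = √(0.0154) = 0.124
Q = 1.31e+05, so δQ = 0.124 × 1.31e+05 = 16200.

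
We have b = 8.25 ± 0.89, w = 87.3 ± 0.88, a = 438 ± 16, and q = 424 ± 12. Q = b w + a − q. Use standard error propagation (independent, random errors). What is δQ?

Let p = b·w = 720. δp/p = √((1·δb/b)² + (1·δw/w)²) = √(0.0116 + 0.000102) = 0.108, so δp = 78.0.
Q = p + a − q: δQ = √(δp² + δa² + δq²) = √(6090 + 256 + 144) = 80.6

80.6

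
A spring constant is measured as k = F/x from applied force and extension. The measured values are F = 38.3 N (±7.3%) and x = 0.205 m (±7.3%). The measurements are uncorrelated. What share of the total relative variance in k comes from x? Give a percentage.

(δk/k)² = (1·δF/F)² + (-1·δx/x)²
  F term: (1×0.0730)² = 0.00533
  x term: (-1×0.0730)² = 0.00533
Total = 0.0107. Share from x = 0.00533/0.0107 = 0.500.

50.0%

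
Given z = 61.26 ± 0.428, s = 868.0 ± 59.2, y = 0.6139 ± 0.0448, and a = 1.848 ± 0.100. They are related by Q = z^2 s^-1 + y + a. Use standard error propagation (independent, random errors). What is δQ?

Let p = z^2·s^-1 = 4.323. δp/p = √((2·δz/z)² + (-1·δs/s)²) = √(0.000195 + 0.00465) = 0.0696, so δp = 0.301.
Q = p + y + a: δQ = √(δp² + δy² + δa²) = √(0.0906 + 0.00201 + 0.0100) = 0.320

0.320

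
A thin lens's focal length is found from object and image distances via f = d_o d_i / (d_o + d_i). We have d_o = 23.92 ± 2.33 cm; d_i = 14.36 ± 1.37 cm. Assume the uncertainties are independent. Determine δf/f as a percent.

6.99%

∂f/∂d_o = (d_i/(d_o+d_i))² = 0.141;  ∂f/∂d_i = (d_o/(d_o+d_i))² = 0.390
δf = √((∂f/∂d_o · δd_o)² + (∂f/∂d_i · δd_i)²) = √(0.108 + 0.286) = 0.627 cm
f = 8.973 cm, so δf/f = 0.627/8.973 = 0.0699.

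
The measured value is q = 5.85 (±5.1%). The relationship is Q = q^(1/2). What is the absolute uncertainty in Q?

0.0617

Since Q is a product/quotient, work with relative uncertainties:
  (½·δq/q)² = (0.5×0.0510)² = 0.000650
δQ/Q = √(0.000650) = 0.0255
Q = 2.42, so δQ = 0.0255 × 2.42 = 0.0617.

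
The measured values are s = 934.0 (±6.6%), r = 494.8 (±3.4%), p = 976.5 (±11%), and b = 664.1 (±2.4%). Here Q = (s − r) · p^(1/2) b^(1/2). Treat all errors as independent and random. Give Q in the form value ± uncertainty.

Let u = s − r = 439.2. δu = √(δs² + δr²) = √(3800 + 283) = 63.9, so δu/u = 0.145.
Q is then a monomial in u, p, b:
δQ/Q = √((δu/u)² + (½·δp/p)² + (½·δb/b)²) = √(0.0212 + 0.00302 + 0.000144) = 0.156
Q = 353700, so δQ = 0.156 × 353700 = 55200.

353700 ± 55200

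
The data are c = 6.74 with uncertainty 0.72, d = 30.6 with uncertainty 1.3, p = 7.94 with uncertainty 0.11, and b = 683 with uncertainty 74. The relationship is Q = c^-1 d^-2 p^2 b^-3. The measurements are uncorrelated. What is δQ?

1.11e-11

Each factor contributes (exponent × relative error)² to (δQ/Q)²:
  (-1·δc/c)² = (-1×0.107)² = 0.0114;  (-2·δd/d)² = (-2×0.0425)² = 0.00722;  (2·δp/p)² = (2×0.0139)² = 0.000768;  (-3·δb/b)² = (-3×0.108)² = 0.106
δQ/Q = √(0.125) = 0.354
Q = 3.14e-11, so δQ = 0.354 × 3.14e-11 = 1.11e-11.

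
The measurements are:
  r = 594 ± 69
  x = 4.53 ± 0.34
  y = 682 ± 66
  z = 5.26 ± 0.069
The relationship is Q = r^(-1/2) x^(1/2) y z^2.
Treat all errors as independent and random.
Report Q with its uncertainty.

1650 ± 201

Each factor contributes (exponent × relative error)² to (δQ/Q)²:
  (−½·δr/r)² = (-0.5×0.116)² = 0.00337;  (½·δx/x)² = (0.5×0.0751)² = 0.00141;  (1·δy/y)² = (1×0.0968)² = 0.00937;  (2·δz/z)² = (2×0.0131)² = 0.000688
δQ/Q = √(0.0148) = 0.122
Q = 1650, so δQ = 0.122 × 1650 = 201.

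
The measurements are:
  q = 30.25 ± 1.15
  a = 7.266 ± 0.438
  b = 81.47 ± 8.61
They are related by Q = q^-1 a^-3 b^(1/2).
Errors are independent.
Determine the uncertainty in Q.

0.000150

Q is a product of powers, so relative uncertainties combine in quadrature:
  (-1·δq/q)² = (-1×0.0380)² = 0.00145;  (-3·δa/a)² = (-3×0.0603)² = 0.0327;  (½·δb/b)² = (0.5×0.106)² = 0.00279
δQ/Q = √(0.0369) = 0.192
Q = 0.0007778, so δQ = 0.192 × 0.0007778 = 0.000150.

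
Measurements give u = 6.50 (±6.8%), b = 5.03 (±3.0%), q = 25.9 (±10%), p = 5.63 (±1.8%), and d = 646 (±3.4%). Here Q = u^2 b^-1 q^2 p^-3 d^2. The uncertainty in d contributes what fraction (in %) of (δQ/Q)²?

6.91%

(δQ/Q)² = (2·δu/u)² + (-1·δb/b)² + (2·δq/q)² + (-3·δp/p)² + (2·δd/d)²
  u term: (2×0.0680)² = 0.0185
  b term: (-1×0.0300)² = 0.000900
  q term: (2×0.100)² = 0.0400
  p term: (-3×0.0180)² = 0.00292
  d term: (2×0.0340)² = 0.00462
Total = 0.0669. Share from d = 0.00462/0.0669 = 0.0691.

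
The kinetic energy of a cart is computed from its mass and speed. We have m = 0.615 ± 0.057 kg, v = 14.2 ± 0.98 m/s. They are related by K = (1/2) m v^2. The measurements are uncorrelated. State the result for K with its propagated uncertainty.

For a monomial K ∝ m, v^2, fractional errors add in quadrature:
  (1·δm/m)² = (1×0.0927)² = 0.00859;  (2·δv/v)² = (2×0.0690)² = 0.0191
δK/K = √(0.0276) = 0.166
K = 62.0 J, so δK = 0.166 × 62.0 = 10.3 J.

62.0 ± 10.3 J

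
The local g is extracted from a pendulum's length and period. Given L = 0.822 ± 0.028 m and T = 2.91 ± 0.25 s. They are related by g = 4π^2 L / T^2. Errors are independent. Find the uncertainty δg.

0.671 m/s^2

Products/powers → add relative errors in quadrature, weighted by exponent:
  (1·δL/L)² = (1×0.0341)² = 0.00116;  (-2·δT/T)² = (-2×0.0859)² = 0.0295
δg/g = √(0.0307) = 0.175
g = 3.83 m/s^2, so δg = 0.175 × 3.83 = 0.671 m/s^2.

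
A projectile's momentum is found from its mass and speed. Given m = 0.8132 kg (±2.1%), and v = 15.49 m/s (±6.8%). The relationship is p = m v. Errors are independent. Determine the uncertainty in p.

0.896 kg·m/s

p is a product of powers, so relative uncertainties combine in quadrature:
  (1·δm/m)² = (1×0.0210)² = 0.000441;  (1·δv/v)² = (1×0.0680)² = 0.00462
δp/p = √(0.00507) = 0.0712
p = 12.60 kg·m/s, so δp = 0.0712 × 12.60 = 0.896 kg·m/s.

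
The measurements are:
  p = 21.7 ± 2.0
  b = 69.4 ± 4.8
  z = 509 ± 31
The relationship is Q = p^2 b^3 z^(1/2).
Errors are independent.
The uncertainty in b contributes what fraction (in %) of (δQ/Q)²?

55.2%

(δQ/Q)² = (2·δp/p)² + (3·δb/b)² + (½·δz/z)²
  p term: (2×0.0922)² = 0.0340
  b term: (3×0.0692)² = 0.0431
  z term: (0.5×0.0609)² = 0.000927
Total = 0.0780. Share from b = 0.0431/0.0780 = 0.552.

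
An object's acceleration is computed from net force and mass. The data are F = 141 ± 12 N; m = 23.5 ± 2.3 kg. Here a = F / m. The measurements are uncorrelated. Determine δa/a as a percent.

Each factor contributes (exponent × relative error)² to (δa/a)²:
  (1·δF/F)² = (1×0.0851)² = 0.00724;  (-1·δm/m)² = (-1×0.0979)² = 0.00958
δa/a = √(0.0168) = 0.130

13.0%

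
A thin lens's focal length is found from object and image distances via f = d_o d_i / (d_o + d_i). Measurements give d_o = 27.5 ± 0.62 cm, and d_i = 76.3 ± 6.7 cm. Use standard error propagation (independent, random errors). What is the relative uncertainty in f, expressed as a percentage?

∂f/∂d_o = (d_i/(d_o+d_i))² = 0.540;  ∂f/∂d_i = (d_o/(d_o+d_i))² = 0.0702
δf = √((∂f/∂d_o · δd_o)² + (∂f/∂d_i · δd_i)²) = √(0.112 + 0.221) = 0.577 cm
f = 20.2 cm, so δf/f = 0.577/20.2 = 0.0286.

2.86%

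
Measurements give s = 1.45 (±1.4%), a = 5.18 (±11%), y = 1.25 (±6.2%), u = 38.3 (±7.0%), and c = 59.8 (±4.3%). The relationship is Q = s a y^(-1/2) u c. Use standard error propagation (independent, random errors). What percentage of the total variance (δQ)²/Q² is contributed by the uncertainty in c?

(δQ/Q)² = (1·δs/s)² + (1·δa/a)² + (−½·δy/y)² + (1·δu/u)² + (1·δc/c)²
  s term: (1×0.0140)² = 0.000196
  a term: (1×0.110)² = 0.0121
  y term: (-0.5×0.0620)² = 0.000961
  u term: (1×0.0700)² = 0.00490
  c term: (1×0.0430)² = 0.00185
Total = 0.0200. Share from c = 0.00185/0.0200 = 0.0924.

9.24%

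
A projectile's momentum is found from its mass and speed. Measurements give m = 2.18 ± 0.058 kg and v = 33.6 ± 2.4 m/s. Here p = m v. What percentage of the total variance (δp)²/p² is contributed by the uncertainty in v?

87.8%

(δp/p)² = (1·δm/m)² + (1·δv/v)²
  m term: (1×0.0266)² = 0.000708
  v term: (1×0.0714)² = 0.00510
Total = 0.00581. Share from v = 0.00510/0.00581 = 0.878.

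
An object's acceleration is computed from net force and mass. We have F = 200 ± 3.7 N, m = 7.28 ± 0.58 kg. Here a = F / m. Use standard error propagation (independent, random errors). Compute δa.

2.25 m/s^2

Each factor contributes (exponent × relative error)² to (δa/a)²:
  (1·δF/F)² = (1×0.0185)² = 0.000342;  (-1·δm/m)² = (-1×0.0797)² = 0.00635
δa/a = √(0.00669) = 0.0818
a = 27.5 m/s^2, so δa = 0.0818 × 27.5 = 2.25 m/s^2.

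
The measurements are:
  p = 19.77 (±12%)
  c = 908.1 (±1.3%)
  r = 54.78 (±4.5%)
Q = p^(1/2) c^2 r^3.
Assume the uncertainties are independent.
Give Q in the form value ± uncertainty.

Since Q is a product/quotient, work with relative uncertainties:
  (½·δp/p)² = (0.5×0.120)² = 0.00360;  (2·δc/c)² = (2×0.0130)² = 0.000676;  (3·δr/r)² = (3×0.0450)² = 0.0182
δQ/Q = √(0.0225) = 0.150
Q = 6.027e+11, so δQ = 0.150 × 6.027e+11 = 9.04e+10.

(6.027 ± 0.904) × 10^11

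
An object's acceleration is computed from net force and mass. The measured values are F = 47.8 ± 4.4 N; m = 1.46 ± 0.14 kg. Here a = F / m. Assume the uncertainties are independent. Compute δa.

4.35 m/s^2

Each factor contributes (exponent × relative error)² to (δa/a)²:
  (1·δF/F)² = (1×0.0921)² = 0.00847;  (-1·δm/m)² = (-1×0.0959)² = 0.00919
δa/a = √(0.0177) = 0.133
a = 32.7 m/s^2, so δa = 0.133 × 32.7 = 4.35 m/s^2.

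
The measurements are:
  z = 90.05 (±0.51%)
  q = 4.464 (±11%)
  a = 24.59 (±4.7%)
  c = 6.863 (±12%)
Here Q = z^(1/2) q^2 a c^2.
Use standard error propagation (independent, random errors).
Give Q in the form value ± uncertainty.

219000 ± 72000

Relative error in a monomial: (δQ/Q)² = Σ (nᵢ · δxᵢ/xᵢ)².
  (½·δz/z)² = (0.5×0.00510)² = 6.5e-06;  (2·δq/q)² = (2×0.110)² = 0.0484;  (1·δa/a)² = (1×0.0470)² = 0.00221;  (2·δc/c)² = (2×0.120)² = 0.0576
δQ/Q = √(0.108) = 0.329
Q = 219000, so δQ = 0.329 × 219000 = 72000.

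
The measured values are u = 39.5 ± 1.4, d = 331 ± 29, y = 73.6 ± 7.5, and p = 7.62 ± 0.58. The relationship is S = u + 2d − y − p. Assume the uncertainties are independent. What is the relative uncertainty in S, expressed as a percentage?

9.43%

Each term contributes (cᵢ δxᵢ)² to (δS)²:
  (δu)² = 1.96;  (2·δd)² = 3360;  (δy)² = 56.2;  (δp)² = 0.336
δS = √(3420) = 58.5
S = 620, so δS/S = 58.5/620 = 0.0943.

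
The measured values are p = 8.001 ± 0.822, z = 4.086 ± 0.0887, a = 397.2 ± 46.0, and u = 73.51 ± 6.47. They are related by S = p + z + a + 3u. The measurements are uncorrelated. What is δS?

S is a linear combination, so absolute uncertainties add in quadrature:
  (δp)² = 0.676;  (δz)² = 0.00787;  (δa)² = 2120;  (3·δu)² = 377
δS = √(2490) = 49.9

49.9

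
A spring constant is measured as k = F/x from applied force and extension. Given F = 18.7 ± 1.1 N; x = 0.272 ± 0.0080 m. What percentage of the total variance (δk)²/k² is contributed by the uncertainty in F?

80.0%

(δk/k)² = (1·δF/F)² + (-1·δx/x)²
  F term: (1×0.0588)² = 0.00346
  x term: (-1×0.0294)² = 0.000865
Total = 0.00433. Share from F = 0.00346/0.00433 = 0.800.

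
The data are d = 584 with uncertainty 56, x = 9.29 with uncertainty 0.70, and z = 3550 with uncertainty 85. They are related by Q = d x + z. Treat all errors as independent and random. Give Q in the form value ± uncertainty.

Let p = d·x = 5430. δp/p = √((1·δd/d)² + (1·δx/x)²) = √(0.00919 + 0.00568) = 0.122, so δp = 662.
Q = p + z: δQ = √(δp² + δz²) = √(4.38e+05 + 7220) = 667
Q = 8980.

8980 ± 667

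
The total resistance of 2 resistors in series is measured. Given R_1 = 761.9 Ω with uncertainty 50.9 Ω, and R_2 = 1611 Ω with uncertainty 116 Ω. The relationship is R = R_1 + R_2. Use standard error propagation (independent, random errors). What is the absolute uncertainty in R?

R is a linear combination, so absolute uncertainties add in quadrature:
  (δR_1)² = 2590;  (δR_2)² = 13500
δR = √(16000) = 127 Ω

127 Ω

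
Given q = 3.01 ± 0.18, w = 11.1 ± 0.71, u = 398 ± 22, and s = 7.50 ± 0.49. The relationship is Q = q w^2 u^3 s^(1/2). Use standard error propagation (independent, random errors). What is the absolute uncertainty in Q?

Each factor contributes (exponent × relative error)² to (δQ/Q)²:
  (1·δq/q)² = (1×0.0598)² = 0.00358;  (2·δw/w)² = (2×0.0640)² = 0.0164;  (3·δu/u)² = (3×0.0553)² = 0.0275;  (½·δs/s)² = (0.5×0.0653)² = 0.00107
δQ/Q = √(0.0485) = 0.220
Q = 6.4e+10, so δQ = 0.220 × 6.4e+10 = 1.41e+10.

1.41e+10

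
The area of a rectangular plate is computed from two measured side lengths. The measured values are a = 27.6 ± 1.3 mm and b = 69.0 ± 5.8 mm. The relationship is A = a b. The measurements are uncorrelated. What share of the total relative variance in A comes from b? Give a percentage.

76.1%

(δA/A)² = (1·δa/a)² + (1·δb/b)²
  a term: (1×0.0471)² = 0.00222
  b term: (1×0.0841)² = 0.00707
Total = 0.00928. Share from b = 0.00707/0.00928 = 0.761.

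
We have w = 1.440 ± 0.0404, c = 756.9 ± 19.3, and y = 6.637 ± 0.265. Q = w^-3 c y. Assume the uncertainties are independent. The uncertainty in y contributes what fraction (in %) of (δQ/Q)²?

17.1%

(δQ/Q)² = (-3·δw/w)² + (1·δc/c)² + (1·δy/y)²
  w term: (-3×0.0281)² = 0.00708
  c term: (1×0.0255)² = 0.000650
  y term: (1×0.0399)² = 0.00159
Total = 0.00933. Share from y = 0.00159/0.00933 = 0.171.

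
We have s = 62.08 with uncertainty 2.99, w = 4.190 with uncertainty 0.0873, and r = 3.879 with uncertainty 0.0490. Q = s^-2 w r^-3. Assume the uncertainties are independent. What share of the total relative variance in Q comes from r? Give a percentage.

12.9%

(δQ/Q)² = (-2·δs/s)² + (1·δw/w)² + (-3·δr/r)²
  s term: (-2×0.0482)² = 0.00928
  w term: (1×0.0208)² = 0.000434
  r term: (-3×0.0126)² = 0.00144
Total = 0.0111. Share from r = 0.00144/0.0111 = 0.129.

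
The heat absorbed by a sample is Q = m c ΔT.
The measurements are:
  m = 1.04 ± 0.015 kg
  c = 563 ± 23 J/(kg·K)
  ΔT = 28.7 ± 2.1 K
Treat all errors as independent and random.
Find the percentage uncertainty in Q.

Relative error in a monomial: (δQ/Q)² = Σ (nᵢ · δxᵢ/xᵢ)².
  (1·δm/m)² = (1×0.0144)² = 0.000208;  (1·δc/c)² = (1×0.0409)² = 0.00167;  (1·δΔT/ΔT)² = (1×0.0732)² = 0.00535
δQ/Q = √(0.00723) = 0.0850

8.50%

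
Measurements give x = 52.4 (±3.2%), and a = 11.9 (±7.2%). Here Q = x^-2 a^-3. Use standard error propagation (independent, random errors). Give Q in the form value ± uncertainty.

(2.16 ± 0.487) × 10^-7

Since Q is a product/quotient, work with relative uncertainties:
  (-2·δx/x)² = (-2×0.0320)² = 0.00410;  (-3·δa/a)² = (-3×0.0720)² = 0.0467
δQ/Q = √(0.0508) = 0.225
Q = 2.16e-07, so δQ = 0.225 × 2.16e-07 = 4.87e-08.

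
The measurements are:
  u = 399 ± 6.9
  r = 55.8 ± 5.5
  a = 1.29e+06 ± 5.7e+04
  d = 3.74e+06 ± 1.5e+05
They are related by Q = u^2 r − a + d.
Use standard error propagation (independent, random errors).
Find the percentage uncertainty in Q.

Let p = u^2·r = 8.88e+06. δp/p = √((2·δu/u)² + (1·δr/r)²) = √(0.00120 + 0.00972) = 0.104, so δp = 9.28e+05.
Q = p − a + d: δQ = √(δp² + δa² + δd²) = √(8.61e+11 + 3.25e+09 + 2.25e+10) = 9.42e+05
Q = 1.13e+07, so δQ/Q = 9.42e+05/1.13e+07 = 0.0831.

8.31%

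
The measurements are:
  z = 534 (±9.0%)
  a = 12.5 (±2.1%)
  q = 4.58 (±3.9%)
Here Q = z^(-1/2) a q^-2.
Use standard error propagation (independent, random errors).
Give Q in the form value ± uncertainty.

Relative error in a monomial: (δQ/Q)² = Σ (nᵢ · δxᵢ/xᵢ)².
  (−½·δz/z)² = (-0.5×0.0900)² = 0.00202;  (1·δa/a)² = (1×0.0210)² = 0.000441;  (-2·δq/q)² = (-2×0.0390)² = 0.00608
δQ/Q = √(0.00855) = 0.0925
Q = 0.0258, so δQ = 0.0925 × 0.0258 = 0.00238.

0.0258 ± 0.00238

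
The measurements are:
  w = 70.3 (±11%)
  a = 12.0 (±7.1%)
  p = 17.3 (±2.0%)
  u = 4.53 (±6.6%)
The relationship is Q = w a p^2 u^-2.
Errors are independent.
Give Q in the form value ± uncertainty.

For a monomial Q ∝ w, a, p^2, u^-2, fractional errors add in quadrature:
  (1·δw/w)² = (1×0.110)² = 0.0121;  (1·δa/a)² = (1×0.0710)² = 0.00504;  (2·δp/p)² = (2×0.0200)² = 0.00160;  (-2·δu/u)² = (-2×0.0660)² = 0.0174
δQ/Q = √(0.0362) = 0.190
Q = 12300, so δQ = 0.190 × 12300 = 2340.

12300 ± 2340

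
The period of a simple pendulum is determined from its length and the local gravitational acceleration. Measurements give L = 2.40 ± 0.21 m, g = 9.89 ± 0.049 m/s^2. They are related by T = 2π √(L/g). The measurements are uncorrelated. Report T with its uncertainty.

Products/powers → add relative errors in quadrature, weighted by exponent:
  (½·δL/L)² = (0.5×0.0875)² = 0.00191;  (−½·δg/g)² = (-0.5×0.00495)² = 6.14e-06
δT/T = √(0.00192) = 0.0438
T = 3.10 s, so δT = 0.0438 × 3.10 = 0.136 s.

3.10 ± 0.136 s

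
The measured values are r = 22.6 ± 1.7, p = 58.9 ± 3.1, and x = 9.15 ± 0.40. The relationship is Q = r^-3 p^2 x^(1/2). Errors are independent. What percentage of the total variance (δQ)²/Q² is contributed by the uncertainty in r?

(δQ/Q)² = (-3·δr/r)² + (2·δp/p)² + (½·δx/x)²
  r term: (-3×0.0752)² = 0.0509
  p term: (2×0.0526)² = 0.0111
  x term: (0.5×0.0437)² = 0.000478
Total = 0.0625. Share from r = 0.0509/0.0625 = 0.815.

81.5%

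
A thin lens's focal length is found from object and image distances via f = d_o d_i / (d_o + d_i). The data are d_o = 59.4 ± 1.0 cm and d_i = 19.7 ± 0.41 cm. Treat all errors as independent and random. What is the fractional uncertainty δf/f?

0.0162

∂f/∂d_o = (d_i/(d_o+d_i))² = 0.0620;  ∂f/∂d_i = (d_o/(d_o+d_i))² = 0.564
δf = √((∂f/∂d_o · δd_o)² + (∂f/∂d_i · δd_i)²) = √(0.00385 + 0.0535) = 0.239 cm
f = 14.8 cm, so δf/f = 0.239/14.8 = 0.0162.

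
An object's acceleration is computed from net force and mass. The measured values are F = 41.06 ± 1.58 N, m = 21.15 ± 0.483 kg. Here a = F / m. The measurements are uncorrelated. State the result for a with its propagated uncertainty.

1.941 ± 0.0869 m/s^2

a is a product of powers, so relative uncertainties combine in quadrature:
  (1·δF/F)² = (1×0.0385)² = 0.00148;  (-1·δm/m)² = (-1×0.0228)² = 0.000522
δa/a = √(0.00200) = 0.0447
a = 1.941 m/s^2, so δa = 0.0447 × 1.941 = 0.0869 m/s^2.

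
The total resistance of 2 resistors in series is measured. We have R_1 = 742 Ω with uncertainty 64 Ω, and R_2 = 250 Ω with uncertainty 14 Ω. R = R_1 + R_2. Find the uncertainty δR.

65.5 Ω

R is a linear combination, so absolute uncertainties add in quadrature:
  (δR_1)² = 4100;  (δR_2)² = 196
δR = √(4290) = 65.5 Ω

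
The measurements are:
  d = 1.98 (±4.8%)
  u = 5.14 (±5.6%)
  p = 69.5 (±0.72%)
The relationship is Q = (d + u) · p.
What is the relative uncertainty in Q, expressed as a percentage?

4.32%

Let w = d + u = 7.12. δw = √(δd² + δu²) = √(0.00903 + 0.0829) = 0.303, so δw/w = 0.0426.
Q is then a monomial in w, p:
δQ/Q = √((δw/w)² + (1·δp/p)²) = √(0.00181 + 5.18e-05) = 0.0432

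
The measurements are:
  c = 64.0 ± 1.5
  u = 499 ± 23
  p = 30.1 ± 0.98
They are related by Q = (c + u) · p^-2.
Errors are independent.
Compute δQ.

Let w = c + u = 563. δw = √(δc² + δu²) = √(2.25 + 529) = 23.0, so δw/w = 0.0409.
Q is then a monomial in w, p:
δQ/Q = √((δw/w)² + (-2·δp/p)²) = √(0.00168 + 0.00424) = 0.0769
Q = 0.621, so δQ = 0.0769 × 0.621 = 0.0478.

0.0478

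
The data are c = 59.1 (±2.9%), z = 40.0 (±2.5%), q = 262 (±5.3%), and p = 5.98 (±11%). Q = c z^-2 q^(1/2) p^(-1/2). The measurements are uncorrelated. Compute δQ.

0.0206

Since Q is a product/quotient, work with relative uncertainties:
  (1·δc/c)² = (1×0.0290)² = 0.000841;  (-2·δz/z)² = (-2×0.0250)² = 0.00250;  (½·δq/q)² = (0.5×0.0530)² = 0.000702;  (−½·δp/p)² = (-0.5×0.110)² = 0.00302
δQ/Q = √(0.00707) = 0.0841
Q = 0.244, so δQ = 0.0841 × 0.244 = 0.0206.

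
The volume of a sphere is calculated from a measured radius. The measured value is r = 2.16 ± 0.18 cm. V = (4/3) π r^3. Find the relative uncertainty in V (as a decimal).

0.250

For a monomial V ∝ r^3, fractional errors add in quadrature:
  (3·δr/r)² = (3×0.0833)² = 0.0625
δV/V = √(0.0625) = 0.250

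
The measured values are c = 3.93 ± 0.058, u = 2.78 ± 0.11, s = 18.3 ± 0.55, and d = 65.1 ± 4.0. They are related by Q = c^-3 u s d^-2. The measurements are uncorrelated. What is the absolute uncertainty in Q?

2.76e-05

For a monomial Q ∝ c^-3, u, s, d^-2, fractional errors add in quadrature:
  (-3·δc/c)² = (-3×0.0148)² = 0.00196;  (1·δu/u)² = (1×0.0396)² = 0.00157;  (1·δs/s)² = (1×0.0301)² = 0.000903;  (-2·δd/d)² = (-2×0.0614)² = 0.0151
δQ/Q = √(0.0195) = 0.140
Q = 0.000198, so δQ = 0.140 × 0.000198 = 2.76e-05.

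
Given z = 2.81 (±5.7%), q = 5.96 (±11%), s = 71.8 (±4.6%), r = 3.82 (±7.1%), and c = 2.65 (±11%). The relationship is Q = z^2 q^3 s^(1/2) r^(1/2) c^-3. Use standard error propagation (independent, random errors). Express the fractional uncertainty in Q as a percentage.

For a monomial Q ∝ z^2, q^3, s^(1/2), r^(1/2), c^-3, fractional errors add in quadrature:
  (2·δz/z)² = (2×0.0570)² = 0.0130;  (3·δq/q)² = (3×0.110)² = 0.109;  (½·δs/s)² = (0.5×0.0460)² = 0.000529;  (½·δr/r)² = (0.5×0.0710)² = 0.00126;  (-3·δc/c)² = (-3×0.110)² = 0.109
δQ/Q = √(0.233) = 0.482

48.2%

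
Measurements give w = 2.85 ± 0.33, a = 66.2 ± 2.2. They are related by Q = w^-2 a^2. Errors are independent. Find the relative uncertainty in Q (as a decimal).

0.241

Q is a product of powers, so relative uncertainties combine in quadrature:
  (-2·δw/w)² = (-2×0.116)² = 0.0536;  (2·δa/a)² = (2×0.0332)² = 0.00442
δQ/Q = √(0.0580) = 0.241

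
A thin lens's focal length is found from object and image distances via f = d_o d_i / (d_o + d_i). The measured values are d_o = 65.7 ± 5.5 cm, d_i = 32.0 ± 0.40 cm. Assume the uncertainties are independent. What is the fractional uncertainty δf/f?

∂f/∂d_o = (d_i/(d_o+d_i))² = 0.107;  ∂f/∂d_i = (d_o/(d_o+d_i))² = 0.452
δf = √((∂f/∂d_o · δd_o)² + (∂f/∂d_i · δd_i)²) = √(0.348 + 0.0327) = 0.617 cm
f = 21.5 cm, so δf/f = 0.617/21.5 = 0.0287.

0.0287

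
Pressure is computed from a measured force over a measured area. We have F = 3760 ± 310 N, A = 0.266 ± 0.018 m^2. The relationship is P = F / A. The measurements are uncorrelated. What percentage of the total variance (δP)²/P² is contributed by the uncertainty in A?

(δP/P)² = (1·δF/F)² + (-1·δA/A)²
  F term: (1×0.0824)² = 0.00680
  A term: (-1×0.0677)² = 0.00458
Total = 0.0114. Share from A = 0.00458/0.0114 = 0.403.

40.3%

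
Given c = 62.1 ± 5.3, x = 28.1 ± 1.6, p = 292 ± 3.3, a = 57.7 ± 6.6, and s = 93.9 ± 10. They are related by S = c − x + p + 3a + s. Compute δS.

Absolute uncertainties add in quadrature for a linear combination:
  (δc)² = 28.1;  (δx)² = 2.56;  (δp)² = 10.9;  (3·δa)² = 392;  (δs)² = 100
δS = √(534) = 23.1

23.1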